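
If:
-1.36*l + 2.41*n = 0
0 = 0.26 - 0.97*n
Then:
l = 0.47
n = 0.27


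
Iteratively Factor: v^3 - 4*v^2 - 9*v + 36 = (v - 4)*(v^2 - 9) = (v - 4)*(v - 3)*(v + 3)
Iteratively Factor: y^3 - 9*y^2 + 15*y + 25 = (y - 5)*(y^2 - 4*y - 5) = (y - 5)^2*(y + 1)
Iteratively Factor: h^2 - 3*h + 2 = (h - 1)*(h - 2)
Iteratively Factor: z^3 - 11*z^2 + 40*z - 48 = (z - 3)*(z^2 - 8*z + 16) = (z - 4)*(z - 3)*(z - 4)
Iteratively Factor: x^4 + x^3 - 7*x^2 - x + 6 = (x - 2)*(x^3 + 3*x^2 - x - 3) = (x - 2)*(x - 1)*(x^2 + 4*x + 3) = (x - 2)*(x - 1)*(x + 3)*(x + 1)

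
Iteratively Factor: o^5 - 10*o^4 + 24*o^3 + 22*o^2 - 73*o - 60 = (o + 1)*(o^4 - 11*o^3 + 35*o^2 - 13*o - 60) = (o - 5)*(o + 1)*(o^3 - 6*o^2 + 5*o + 12) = (o - 5)*(o + 1)^2*(o^2 - 7*o + 12) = (o - 5)*(o - 3)*(o + 1)^2*(o - 4)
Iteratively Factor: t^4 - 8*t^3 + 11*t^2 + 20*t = (t)*(t^3 - 8*t^2 + 11*t + 20) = t*(t - 5)*(t^2 - 3*t - 4) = t*(t - 5)*(t + 1)*(t - 4)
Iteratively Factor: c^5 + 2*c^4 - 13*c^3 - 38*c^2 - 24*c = (c + 3)*(c^4 - c^3 - 10*c^2 - 8*c) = (c + 2)*(c + 3)*(c^3 - 3*c^2 - 4*c) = c*(c + 2)*(c + 3)*(c^2 - 3*c - 4) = c*(c - 4)*(c + 2)*(c + 3)*(c + 1)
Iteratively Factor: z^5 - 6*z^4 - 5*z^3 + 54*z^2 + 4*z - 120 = (z + 2)*(z^4 - 8*z^3 + 11*z^2 + 32*z - 60) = (z + 2)^2*(z^3 - 10*z^2 + 31*z - 30) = (z - 2)*(z + 2)^2*(z^2 - 8*z + 15) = (z - 3)*(z - 2)*(z + 2)^2*(z - 5)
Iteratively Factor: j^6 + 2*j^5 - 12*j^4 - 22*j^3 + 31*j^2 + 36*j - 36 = (j - 3)*(j^5 + 5*j^4 + 3*j^3 - 13*j^2 - 8*j + 12) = (j - 3)*(j + 3)*(j^4 + 2*j^3 - 3*j^2 - 4*j + 4) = (j - 3)*(j - 1)*(j + 3)*(j^3 + 3*j^2 - 4) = (j - 3)*(j - 1)*(j + 2)*(j + 3)*(j^2 + j - 2) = (j - 3)*(j - 1)*(j + 2)^2*(j + 3)*(j - 1)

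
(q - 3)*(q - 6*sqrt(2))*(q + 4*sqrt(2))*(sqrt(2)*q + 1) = sqrt(2)*q^4 - 3*sqrt(2)*q^3 - 3*q^3 - 50*sqrt(2)*q^2 + 9*q^2 - 48*q + 150*sqrt(2)*q + 144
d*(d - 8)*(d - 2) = d^3 - 10*d^2 + 16*d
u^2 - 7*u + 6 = (u - 6)*(u - 1)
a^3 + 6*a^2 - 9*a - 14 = (a - 2)*(a + 1)*(a + 7)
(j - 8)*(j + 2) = j^2 - 6*j - 16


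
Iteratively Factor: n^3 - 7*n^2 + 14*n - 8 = (n - 1)*(n^2 - 6*n + 8) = (n - 4)*(n - 1)*(n - 2)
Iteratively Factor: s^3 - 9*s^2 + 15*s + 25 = (s + 1)*(s^2 - 10*s + 25) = (s - 5)*(s + 1)*(s - 5)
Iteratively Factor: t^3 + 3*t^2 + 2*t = (t + 2)*(t^2 + t) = (t + 1)*(t + 2)*(t)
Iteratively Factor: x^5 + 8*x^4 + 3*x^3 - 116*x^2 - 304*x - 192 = (x - 4)*(x^4 + 12*x^3 + 51*x^2 + 88*x + 48) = (x - 4)*(x + 4)*(x^3 + 8*x^2 + 19*x + 12) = (x - 4)*(x + 1)*(x + 4)*(x^2 + 7*x + 12) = (x - 4)*(x + 1)*(x + 3)*(x + 4)*(x + 4)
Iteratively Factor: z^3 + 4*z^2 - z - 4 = (z + 1)*(z^2 + 3*z - 4) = (z + 1)*(z + 4)*(z - 1)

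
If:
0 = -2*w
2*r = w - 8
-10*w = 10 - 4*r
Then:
No Solution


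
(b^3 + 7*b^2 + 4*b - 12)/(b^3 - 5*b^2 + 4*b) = (b^2 + 8*b + 12)/(b*(b - 4))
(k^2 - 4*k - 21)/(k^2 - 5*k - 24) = (k - 7)/(k - 8)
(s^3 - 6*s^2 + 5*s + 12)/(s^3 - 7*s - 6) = (s - 4)/(s + 2)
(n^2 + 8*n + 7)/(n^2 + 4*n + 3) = (n + 7)/(n + 3)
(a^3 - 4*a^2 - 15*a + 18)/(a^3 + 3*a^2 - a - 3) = (a - 6)/(a + 1)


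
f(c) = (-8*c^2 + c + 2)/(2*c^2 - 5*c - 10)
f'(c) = (1 - 16*c)/(2*c^2 - 5*c - 10) + (5 - 4*c)*(-8*c^2 + c + 2)/(2*c^2 - 5*c - 10)^2 = 38*c*(c + 4)/(4*c^4 - 20*c^3 - 15*c^2 + 100*c + 100)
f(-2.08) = -3.83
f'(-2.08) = -1.85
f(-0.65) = 0.34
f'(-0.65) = -2.37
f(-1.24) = 15.92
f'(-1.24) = -247.56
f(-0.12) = -0.19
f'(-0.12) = -0.20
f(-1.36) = -28.36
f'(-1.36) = -547.49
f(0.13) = -0.19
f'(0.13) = 0.18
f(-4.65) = -3.11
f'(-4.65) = 0.04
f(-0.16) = -0.18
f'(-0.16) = -0.28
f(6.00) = -8.75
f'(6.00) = 2.23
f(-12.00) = -3.44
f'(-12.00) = 0.03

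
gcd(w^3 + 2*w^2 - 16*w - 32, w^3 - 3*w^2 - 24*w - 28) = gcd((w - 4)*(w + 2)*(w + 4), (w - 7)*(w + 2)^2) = w + 2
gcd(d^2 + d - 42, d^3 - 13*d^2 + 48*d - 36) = d - 6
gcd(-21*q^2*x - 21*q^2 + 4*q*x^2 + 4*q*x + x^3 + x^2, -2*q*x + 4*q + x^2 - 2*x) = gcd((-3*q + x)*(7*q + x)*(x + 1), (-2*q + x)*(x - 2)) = 1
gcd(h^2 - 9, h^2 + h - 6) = h + 3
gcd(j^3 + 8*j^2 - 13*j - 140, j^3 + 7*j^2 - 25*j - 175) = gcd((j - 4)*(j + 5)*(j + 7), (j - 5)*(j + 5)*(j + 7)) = j^2 + 12*j + 35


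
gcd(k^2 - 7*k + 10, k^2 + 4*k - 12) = k - 2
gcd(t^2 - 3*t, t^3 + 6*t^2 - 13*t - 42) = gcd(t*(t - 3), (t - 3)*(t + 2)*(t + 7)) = t - 3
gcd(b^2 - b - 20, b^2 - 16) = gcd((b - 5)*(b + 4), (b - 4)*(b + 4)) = b + 4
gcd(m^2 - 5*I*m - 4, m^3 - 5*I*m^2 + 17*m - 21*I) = m - I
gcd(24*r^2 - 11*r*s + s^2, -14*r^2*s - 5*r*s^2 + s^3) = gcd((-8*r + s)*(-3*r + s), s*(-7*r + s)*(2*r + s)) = 1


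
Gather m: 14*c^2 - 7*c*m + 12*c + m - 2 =14*c^2 + 12*c + m*(1 - 7*c) - 2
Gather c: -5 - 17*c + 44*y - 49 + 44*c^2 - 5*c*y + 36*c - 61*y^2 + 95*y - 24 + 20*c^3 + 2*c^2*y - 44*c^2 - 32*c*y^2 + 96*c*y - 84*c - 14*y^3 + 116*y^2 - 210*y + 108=20*c^3 + 2*c^2*y + c*(-32*y^2 + 91*y - 65) - 14*y^3 + 55*y^2 - 71*y + 30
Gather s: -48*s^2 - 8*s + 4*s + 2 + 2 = -48*s^2 - 4*s + 4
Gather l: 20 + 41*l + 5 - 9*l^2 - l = -9*l^2 + 40*l + 25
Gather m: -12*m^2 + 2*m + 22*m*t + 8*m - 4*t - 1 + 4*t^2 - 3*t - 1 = -12*m^2 + m*(22*t + 10) + 4*t^2 - 7*t - 2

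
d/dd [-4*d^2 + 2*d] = 2 - 8*d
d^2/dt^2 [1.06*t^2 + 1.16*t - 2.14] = 2.12000000000000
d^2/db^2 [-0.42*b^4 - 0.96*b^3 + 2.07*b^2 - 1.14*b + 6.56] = -5.04*b^2 - 5.76*b + 4.14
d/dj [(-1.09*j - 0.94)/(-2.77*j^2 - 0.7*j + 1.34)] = (3.0193*j^2 + 0.763*j - (1.09*j + 0.94)*(5.54*j + 0.7) - 1.4606)/(2.77*j^2 + 0.7*j - 1.34)^2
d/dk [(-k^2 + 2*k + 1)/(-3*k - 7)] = (3*k^2 + 14*k - 11)/(9*k^2 + 42*k + 49)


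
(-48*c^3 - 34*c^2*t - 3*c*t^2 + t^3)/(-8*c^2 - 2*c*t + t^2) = (-24*c^2 - 5*c*t + t^2)/(-4*c + t)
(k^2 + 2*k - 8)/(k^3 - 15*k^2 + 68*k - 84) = (k + 4)/(k^2 - 13*k + 42)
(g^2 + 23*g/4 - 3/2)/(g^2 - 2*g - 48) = (g - 1/4)/(g - 8)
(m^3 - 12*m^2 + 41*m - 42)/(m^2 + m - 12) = (m^2 - 9*m + 14)/(m + 4)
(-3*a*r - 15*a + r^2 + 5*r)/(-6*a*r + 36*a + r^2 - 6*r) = (3*a*r + 15*a - r^2 - 5*r)/(6*a*r - 36*a - r^2 + 6*r)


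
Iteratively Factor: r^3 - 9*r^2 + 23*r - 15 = (r - 1)*(r^2 - 8*r + 15) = (r - 5)*(r - 1)*(r - 3)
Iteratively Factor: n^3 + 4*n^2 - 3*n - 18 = (n + 3)*(n^2 + n - 6) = (n - 2)*(n + 3)*(n + 3)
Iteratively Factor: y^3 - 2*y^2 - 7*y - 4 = (y - 4)*(y^2 + 2*y + 1) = (y - 4)*(y + 1)*(y + 1)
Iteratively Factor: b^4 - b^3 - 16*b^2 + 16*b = (b - 4)*(b^3 + 3*b^2 - 4*b) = b*(b - 4)*(b^2 + 3*b - 4) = b*(b - 4)*(b - 1)*(b + 4)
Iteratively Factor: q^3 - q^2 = (q)*(q^2 - q) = q^2*(q - 1)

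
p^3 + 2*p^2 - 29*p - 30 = (p - 5)*(p + 1)*(p + 6)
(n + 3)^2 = n^2 + 6*n + 9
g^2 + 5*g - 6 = (g - 1)*(g + 6)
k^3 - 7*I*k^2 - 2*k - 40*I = (k - 5*I)*(k - 4*I)*(k + 2*I)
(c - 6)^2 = c^2 - 12*c + 36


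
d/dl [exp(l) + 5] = exp(l)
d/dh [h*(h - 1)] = 2*h - 1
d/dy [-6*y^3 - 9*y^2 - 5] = 18*y*(-y - 1)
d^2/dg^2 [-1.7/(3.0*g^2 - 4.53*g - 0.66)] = (-30.6*g^2 + 46.206*g + 1.7*(6.0*g - 4.53)*(12.0*g - 9.06) + 6.732)/(-3.0*g^2 + 4.53*g + 0.66)^3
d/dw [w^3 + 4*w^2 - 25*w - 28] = 3*w^2 + 8*w - 25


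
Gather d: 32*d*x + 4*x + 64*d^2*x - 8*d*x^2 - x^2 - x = 64*d^2*x + d*(-8*x^2 + 32*x) - x^2 + 3*x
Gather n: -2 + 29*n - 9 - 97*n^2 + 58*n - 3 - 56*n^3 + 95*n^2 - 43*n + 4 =-56*n^3 - 2*n^2 + 44*n - 10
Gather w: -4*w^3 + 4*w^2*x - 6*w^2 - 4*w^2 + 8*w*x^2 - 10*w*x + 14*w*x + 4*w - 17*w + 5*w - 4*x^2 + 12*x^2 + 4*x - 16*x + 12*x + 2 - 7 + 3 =-4*w^3 + w^2*(4*x - 10) + w*(8*x^2 + 4*x - 8) + 8*x^2 - 2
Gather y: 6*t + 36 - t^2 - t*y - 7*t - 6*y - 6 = -t^2 - t + y*(-t - 6) + 30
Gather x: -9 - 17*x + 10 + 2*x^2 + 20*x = 2*x^2 + 3*x + 1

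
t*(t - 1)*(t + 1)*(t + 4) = t^4 + 4*t^3 - t^2 - 4*t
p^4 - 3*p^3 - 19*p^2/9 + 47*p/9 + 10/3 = (p - 3)*(p - 5/3)*(p + 2/3)*(p + 1)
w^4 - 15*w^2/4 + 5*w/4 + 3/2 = (w - 3/2)*(w - 1)*(w + 1/2)*(w + 2)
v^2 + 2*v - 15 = (v - 3)*(v + 5)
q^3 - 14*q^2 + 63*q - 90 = (q - 6)*(q - 5)*(q - 3)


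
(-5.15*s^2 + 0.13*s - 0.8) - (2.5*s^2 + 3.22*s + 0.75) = -7.65*s^2 - 3.09*s - 1.55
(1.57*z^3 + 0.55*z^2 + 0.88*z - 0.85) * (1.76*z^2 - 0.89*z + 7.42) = 2.7632*z^5 - 0.4293*z^4 + 12.7087*z^3 + 1.8018*z^2 + 7.2861*z - 6.307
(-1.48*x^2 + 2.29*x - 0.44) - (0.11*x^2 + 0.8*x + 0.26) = -1.59*x^2 + 1.49*x - 0.7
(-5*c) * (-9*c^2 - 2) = 45*c^3 + 10*c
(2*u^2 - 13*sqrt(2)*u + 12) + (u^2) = 3*u^2 - 13*sqrt(2)*u + 12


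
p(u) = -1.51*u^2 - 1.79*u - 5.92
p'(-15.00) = 43.51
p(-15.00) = -318.82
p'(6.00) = -19.91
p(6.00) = -71.02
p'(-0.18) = -1.25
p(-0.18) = -5.65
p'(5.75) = -19.16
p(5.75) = -66.14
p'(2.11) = -8.16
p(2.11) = -16.42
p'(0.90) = -4.51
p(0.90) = -8.75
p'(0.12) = -2.15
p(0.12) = -6.16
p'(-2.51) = 5.79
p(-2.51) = -10.94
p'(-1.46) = 2.62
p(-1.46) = -6.53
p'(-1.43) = 2.53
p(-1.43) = -6.45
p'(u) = -3.02*u - 1.79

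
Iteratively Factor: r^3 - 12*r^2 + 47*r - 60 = (r - 4)*(r^2 - 8*r + 15) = (r - 4)*(r - 3)*(r - 5)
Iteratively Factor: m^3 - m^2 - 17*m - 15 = (m + 3)*(m^2 - 4*m - 5) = (m - 5)*(m + 3)*(m + 1)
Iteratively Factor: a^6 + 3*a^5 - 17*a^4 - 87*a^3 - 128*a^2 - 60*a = (a)*(a^5 + 3*a^4 - 17*a^3 - 87*a^2 - 128*a - 60) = a*(a - 5)*(a^4 + 8*a^3 + 23*a^2 + 28*a + 12) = a*(a - 5)*(a + 3)*(a^3 + 5*a^2 + 8*a + 4) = a*(a - 5)*(a + 2)*(a + 3)*(a^2 + 3*a + 2) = a*(a - 5)*(a + 1)*(a + 2)*(a + 3)*(a + 2)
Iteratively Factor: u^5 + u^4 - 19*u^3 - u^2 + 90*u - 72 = (u + 4)*(u^4 - 3*u^3 - 7*u^2 + 27*u - 18) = (u - 3)*(u + 4)*(u^3 - 7*u + 6) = (u - 3)*(u - 2)*(u + 4)*(u^2 + 2*u - 3) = (u - 3)*(u - 2)*(u - 1)*(u + 4)*(u + 3)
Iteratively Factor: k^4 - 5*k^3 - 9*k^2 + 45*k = (k - 3)*(k^3 - 2*k^2 - 15*k) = k*(k - 3)*(k^2 - 2*k - 15) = k*(k - 5)*(k - 3)*(k + 3)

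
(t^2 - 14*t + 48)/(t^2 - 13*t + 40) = (t - 6)/(t - 5)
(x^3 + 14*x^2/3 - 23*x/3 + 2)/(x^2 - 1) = (x^2 + 17*x/3 - 2)/(x + 1)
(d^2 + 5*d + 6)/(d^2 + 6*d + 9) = (d + 2)/(d + 3)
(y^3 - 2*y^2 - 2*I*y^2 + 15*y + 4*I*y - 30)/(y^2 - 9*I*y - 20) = (y^2 + y*(-2 + 3*I) - 6*I)/(y - 4*I)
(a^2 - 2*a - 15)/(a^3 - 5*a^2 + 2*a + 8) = (a^2 - 2*a - 15)/(a^3 - 5*a^2 + 2*a + 8)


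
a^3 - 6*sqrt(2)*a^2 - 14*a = a*(a - 7*sqrt(2))*(a + sqrt(2))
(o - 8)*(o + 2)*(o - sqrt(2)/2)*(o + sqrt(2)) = o^4 - 6*o^3 + sqrt(2)*o^3/2 - 17*o^2 - 3*sqrt(2)*o^2 - 8*sqrt(2)*o + 6*o + 16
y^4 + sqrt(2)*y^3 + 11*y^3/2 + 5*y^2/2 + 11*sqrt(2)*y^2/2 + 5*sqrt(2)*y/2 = y*(y + 1/2)*(y + 5)*(y + sqrt(2))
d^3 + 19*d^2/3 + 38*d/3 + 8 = (d + 4/3)*(d + 2)*(d + 3)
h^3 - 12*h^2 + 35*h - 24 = (h - 8)*(h - 3)*(h - 1)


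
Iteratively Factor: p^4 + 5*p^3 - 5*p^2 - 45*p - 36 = (p + 3)*(p^3 + 2*p^2 - 11*p - 12) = (p + 3)*(p + 4)*(p^2 - 2*p - 3) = (p + 1)*(p + 3)*(p + 4)*(p - 3)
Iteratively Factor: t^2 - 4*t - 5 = (t + 1)*(t - 5)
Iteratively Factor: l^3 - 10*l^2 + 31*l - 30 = (l - 5)*(l^2 - 5*l + 6) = (l - 5)*(l - 3)*(l - 2)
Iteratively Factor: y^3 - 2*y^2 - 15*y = (y - 5)*(y^2 + 3*y) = y*(y - 5)*(y + 3)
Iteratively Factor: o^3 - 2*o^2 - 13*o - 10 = (o + 2)*(o^2 - 4*o - 5) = (o + 1)*(o + 2)*(o - 5)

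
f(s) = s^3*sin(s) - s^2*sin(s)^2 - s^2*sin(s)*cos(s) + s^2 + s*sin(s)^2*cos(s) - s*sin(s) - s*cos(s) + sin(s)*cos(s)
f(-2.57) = 8.39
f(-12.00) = -875.76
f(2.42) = 14.50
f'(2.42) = 15.57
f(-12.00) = -875.76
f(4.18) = -61.48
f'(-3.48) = 36.51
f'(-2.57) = -4.15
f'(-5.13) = 15.79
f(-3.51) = -2.63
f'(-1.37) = -3.73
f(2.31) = 12.69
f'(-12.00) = -1428.43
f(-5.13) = -123.43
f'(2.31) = 17.08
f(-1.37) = 1.43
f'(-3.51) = 38.96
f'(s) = s^3*cos(s) + s^2*sin(s)^2 - 2*s^2*sin(s)*cos(s) + 3*s^2*sin(s) - s^2*cos(s)^2 - s*sin(s)^3 - 2*s*sin(s)^2 + 2*s*sin(s)*cos(s)^2 - 2*s*sin(s)*cos(s) + s*sin(s) - s*cos(s) + 2*s + sin(s)^2*cos(s) - sin(s)^2 - sin(s) + cos(s)^2 - cos(s)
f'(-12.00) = -1428.43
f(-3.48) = -1.50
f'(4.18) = -90.70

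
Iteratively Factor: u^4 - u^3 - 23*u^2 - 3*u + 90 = (u + 3)*(u^3 - 4*u^2 - 11*u + 30) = (u + 3)^2*(u^2 - 7*u + 10) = (u - 5)*(u + 3)^2*(u - 2)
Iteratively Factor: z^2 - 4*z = (z - 4)*(z)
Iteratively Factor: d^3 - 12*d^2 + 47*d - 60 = (d - 4)*(d^2 - 8*d + 15) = (d - 5)*(d - 4)*(d - 3)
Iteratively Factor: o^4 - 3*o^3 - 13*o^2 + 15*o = (o + 3)*(o^3 - 6*o^2 + 5*o) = (o - 1)*(o + 3)*(o^2 - 5*o) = (o - 5)*(o - 1)*(o + 3)*(o)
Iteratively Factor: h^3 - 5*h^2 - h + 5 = (h - 1)*(h^2 - 4*h - 5) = (h - 5)*(h - 1)*(h + 1)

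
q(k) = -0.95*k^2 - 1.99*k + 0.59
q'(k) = -1.9*k - 1.99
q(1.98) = -7.07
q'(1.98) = -5.75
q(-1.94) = 0.88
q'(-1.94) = 1.70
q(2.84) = -12.72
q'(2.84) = -7.39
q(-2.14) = 0.50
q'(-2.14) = 2.08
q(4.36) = -26.15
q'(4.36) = -10.27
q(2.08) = -7.66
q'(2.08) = -5.94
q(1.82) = -6.18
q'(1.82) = -5.45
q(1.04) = -2.51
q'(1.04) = -3.97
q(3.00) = -13.93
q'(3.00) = -7.69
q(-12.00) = -112.33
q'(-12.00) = 20.81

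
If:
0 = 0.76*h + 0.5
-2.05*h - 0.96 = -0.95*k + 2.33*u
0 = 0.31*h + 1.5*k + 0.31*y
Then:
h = -0.66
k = 0.135964912280702 - 0.206666666666667*y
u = 0.222253595361795 - 0.0842632331902718*y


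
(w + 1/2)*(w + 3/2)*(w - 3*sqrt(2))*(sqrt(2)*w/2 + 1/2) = sqrt(2)*w^4/2 - 5*w^3/2 + sqrt(2)*w^3 - 5*w^2 - 9*sqrt(2)*w^2/8 - 3*sqrt(2)*w - 15*w/8 - 9*sqrt(2)/8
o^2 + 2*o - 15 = (o - 3)*(o + 5)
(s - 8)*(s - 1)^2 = s^3 - 10*s^2 + 17*s - 8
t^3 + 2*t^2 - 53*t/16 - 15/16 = (t - 5/4)*(t + 1/4)*(t + 3)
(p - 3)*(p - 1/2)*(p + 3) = p^3 - p^2/2 - 9*p + 9/2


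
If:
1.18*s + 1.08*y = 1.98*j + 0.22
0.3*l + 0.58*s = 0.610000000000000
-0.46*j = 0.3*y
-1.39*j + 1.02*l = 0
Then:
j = 0.23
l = 0.31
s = 0.89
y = -0.35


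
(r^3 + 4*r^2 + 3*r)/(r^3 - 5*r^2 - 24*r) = (r + 1)/(r - 8)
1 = 1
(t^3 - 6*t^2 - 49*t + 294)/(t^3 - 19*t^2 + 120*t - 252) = (t + 7)/(t - 6)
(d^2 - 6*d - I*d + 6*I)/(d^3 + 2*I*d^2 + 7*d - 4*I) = (d - 6)/(d^2 + 3*I*d + 4)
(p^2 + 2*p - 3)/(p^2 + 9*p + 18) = (p - 1)/(p + 6)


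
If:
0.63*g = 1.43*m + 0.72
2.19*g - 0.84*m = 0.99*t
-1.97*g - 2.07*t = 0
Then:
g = -0.15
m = -0.57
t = 0.15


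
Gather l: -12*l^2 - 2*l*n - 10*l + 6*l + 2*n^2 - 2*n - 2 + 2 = -12*l^2 + l*(-2*n - 4) + 2*n^2 - 2*n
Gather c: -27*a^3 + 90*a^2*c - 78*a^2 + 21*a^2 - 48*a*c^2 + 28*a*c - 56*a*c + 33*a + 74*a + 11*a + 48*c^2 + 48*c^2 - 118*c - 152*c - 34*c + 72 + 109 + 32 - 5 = -27*a^3 - 57*a^2 + 118*a + c^2*(96 - 48*a) + c*(90*a^2 - 28*a - 304) + 208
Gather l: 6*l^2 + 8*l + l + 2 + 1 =6*l^2 + 9*l + 3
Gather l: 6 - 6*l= 6 - 6*l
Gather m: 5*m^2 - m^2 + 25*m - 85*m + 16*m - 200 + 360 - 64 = 4*m^2 - 44*m + 96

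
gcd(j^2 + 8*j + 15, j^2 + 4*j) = 1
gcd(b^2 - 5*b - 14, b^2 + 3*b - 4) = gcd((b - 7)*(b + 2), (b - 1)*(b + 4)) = 1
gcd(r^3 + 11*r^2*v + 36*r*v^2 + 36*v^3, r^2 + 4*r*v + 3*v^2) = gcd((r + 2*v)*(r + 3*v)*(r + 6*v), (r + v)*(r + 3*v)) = r + 3*v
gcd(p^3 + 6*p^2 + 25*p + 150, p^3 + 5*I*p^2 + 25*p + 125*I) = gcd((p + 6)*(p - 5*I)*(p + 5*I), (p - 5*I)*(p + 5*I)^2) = p^2 + 25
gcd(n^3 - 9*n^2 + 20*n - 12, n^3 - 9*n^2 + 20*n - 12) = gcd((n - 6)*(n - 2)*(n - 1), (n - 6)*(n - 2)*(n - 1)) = n^3 - 9*n^2 + 20*n - 12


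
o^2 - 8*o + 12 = (o - 6)*(o - 2)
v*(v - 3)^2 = v^3 - 6*v^2 + 9*v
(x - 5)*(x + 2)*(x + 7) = x^3 + 4*x^2 - 31*x - 70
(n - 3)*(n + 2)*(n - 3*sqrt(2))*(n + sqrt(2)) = n^4 - 2*sqrt(2)*n^3 - n^3 - 12*n^2 + 2*sqrt(2)*n^2 + 6*n + 12*sqrt(2)*n + 36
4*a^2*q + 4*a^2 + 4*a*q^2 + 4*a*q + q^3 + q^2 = (2*a + q)^2*(q + 1)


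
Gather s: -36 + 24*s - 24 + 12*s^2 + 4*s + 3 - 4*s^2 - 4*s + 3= 8*s^2 + 24*s - 54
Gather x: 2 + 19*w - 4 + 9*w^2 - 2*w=9*w^2 + 17*w - 2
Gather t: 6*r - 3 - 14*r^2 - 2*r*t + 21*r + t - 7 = -14*r^2 + 27*r + t*(1 - 2*r) - 10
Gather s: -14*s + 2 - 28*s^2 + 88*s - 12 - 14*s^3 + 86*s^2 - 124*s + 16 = -14*s^3 + 58*s^2 - 50*s + 6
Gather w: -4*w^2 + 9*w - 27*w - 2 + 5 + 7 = -4*w^2 - 18*w + 10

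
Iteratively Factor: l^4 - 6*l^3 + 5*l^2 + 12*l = (l - 4)*(l^3 - 2*l^2 - 3*l) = (l - 4)*(l - 3)*(l^2 + l) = (l - 4)*(l - 3)*(l + 1)*(l)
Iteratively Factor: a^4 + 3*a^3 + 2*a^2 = (a)*(a^3 + 3*a^2 + 2*a) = a*(a + 1)*(a^2 + 2*a) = a^2*(a + 1)*(a + 2)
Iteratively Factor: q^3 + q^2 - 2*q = (q)*(q^2 + q - 2) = q*(q + 2)*(q - 1)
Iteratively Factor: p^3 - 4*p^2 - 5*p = (p - 5)*(p^2 + p) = (p - 5)*(p + 1)*(p)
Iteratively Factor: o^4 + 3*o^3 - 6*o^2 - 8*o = (o + 1)*(o^3 + 2*o^2 - 8*o) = o*(o + 1)*(o^2 + 2*o - 8) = o*(o - 2)*(o + 1)*(o + 4)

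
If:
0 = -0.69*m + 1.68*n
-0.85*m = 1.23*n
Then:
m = 0.00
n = 0.00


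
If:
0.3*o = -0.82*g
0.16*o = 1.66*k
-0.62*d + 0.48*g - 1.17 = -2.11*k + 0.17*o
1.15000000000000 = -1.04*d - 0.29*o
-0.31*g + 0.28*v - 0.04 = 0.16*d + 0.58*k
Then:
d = -5.51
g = -5.78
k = 1.52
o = 15.81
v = -6.25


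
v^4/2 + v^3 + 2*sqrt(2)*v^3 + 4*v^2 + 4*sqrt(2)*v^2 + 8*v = v*(v/2 + 1)*(v + 2*sqrt(2))^2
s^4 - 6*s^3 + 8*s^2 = s^2*(s - 4)*(s - 2)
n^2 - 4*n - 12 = (n - 6)*(n + 2)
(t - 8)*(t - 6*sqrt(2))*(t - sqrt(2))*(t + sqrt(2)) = t^4 - 6*sqrt(2)*t^3 - 8*t^3 - 2*t^2 + 48*sqrt(2)*t^2 + 16*t + 12*sqrt(2)*t - 96*sqrt(2)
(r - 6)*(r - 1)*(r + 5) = r^3 - 2*r^2 - 29*r + 30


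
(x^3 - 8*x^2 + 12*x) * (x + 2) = x^4 - 6*x^3 - 4*x^2 + 24*x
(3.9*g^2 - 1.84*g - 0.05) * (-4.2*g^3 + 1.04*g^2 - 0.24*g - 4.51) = -16.38*g^5 + 11.784*g^4 - 2.6396*g^3 - 17.1994*g^2 + 8.3104*g + 0.2255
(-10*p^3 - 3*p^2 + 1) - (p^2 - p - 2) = -10*p^3 - 4*p^2 + p + 3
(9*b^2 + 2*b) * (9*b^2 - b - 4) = 81*b^4 + 9*b^3 - 38*b^2 - 8*b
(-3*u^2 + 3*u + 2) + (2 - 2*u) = -3*u^2 + u + 4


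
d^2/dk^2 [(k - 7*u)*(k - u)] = 2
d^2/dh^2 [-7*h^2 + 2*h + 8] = -14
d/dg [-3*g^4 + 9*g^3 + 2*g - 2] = -12*g^3 + 27*g^2 + 2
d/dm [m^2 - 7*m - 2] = 2*m - 7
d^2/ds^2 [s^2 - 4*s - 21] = 2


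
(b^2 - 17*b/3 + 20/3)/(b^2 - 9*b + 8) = (3*b^2 - 17*b + 20)/(3*(b^2 - 9*b + 8))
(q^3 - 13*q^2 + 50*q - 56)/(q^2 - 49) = (q^2 - 6*q + 8)/(q + 7)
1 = 1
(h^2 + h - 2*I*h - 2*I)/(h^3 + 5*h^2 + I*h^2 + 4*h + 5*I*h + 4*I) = (h - 2*I)/(h^2 + h*(4 + I) + 4*I)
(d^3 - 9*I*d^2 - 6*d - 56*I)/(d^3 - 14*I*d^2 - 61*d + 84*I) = (d + 2*I)/(d - 3*I)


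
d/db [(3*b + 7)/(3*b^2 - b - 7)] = (9*b^2 - 3*b - (3*b + 7)*(6*b - 1) - 21)/(-3*b^2 + b + 7)^2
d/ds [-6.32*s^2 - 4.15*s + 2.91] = -12.64*s - 4.15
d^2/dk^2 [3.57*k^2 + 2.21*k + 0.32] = 7.14000000000000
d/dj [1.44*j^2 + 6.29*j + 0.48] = 2.88*j + 6.29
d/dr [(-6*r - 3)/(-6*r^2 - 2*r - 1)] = 36*r*(-r - 1)/(36*r^4 + 24*r^3 + 16*r^2 + 4*r + 1)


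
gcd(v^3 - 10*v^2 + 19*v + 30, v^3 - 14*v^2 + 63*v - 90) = v^2 - 11*v + 30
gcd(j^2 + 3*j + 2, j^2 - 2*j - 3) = j + 1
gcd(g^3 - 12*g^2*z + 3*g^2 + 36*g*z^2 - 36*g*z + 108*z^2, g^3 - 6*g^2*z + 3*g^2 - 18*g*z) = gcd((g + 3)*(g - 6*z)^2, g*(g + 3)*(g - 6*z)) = -g^2 + 6*g*z - 3*g + 18*z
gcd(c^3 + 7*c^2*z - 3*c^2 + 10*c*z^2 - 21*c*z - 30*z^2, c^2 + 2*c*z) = c + 2*z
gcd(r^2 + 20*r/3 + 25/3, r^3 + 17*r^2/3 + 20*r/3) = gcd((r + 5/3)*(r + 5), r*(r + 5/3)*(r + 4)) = r + 5/3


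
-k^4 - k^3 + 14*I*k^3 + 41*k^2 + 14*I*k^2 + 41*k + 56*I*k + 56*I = (k - 8*I)*(k - 7*I)*(-I*k + 1)*(-I*k - I)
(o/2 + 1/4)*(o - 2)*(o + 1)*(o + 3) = o^4/2 + 5*o^3/4 - 2*o^2 - 17*o/4 - 3/2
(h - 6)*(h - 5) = h^2 - 11*h + 30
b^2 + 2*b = b*(b + 2)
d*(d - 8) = d^2 - 8*d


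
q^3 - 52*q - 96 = (q - 8)*(q + 2)*(q + 6)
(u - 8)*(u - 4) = u^2 - 12*u + 32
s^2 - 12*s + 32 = (s - 8)*(s - 4)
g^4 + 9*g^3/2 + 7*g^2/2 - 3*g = g*(g - 1/2)*(g + 2)*(g + 3)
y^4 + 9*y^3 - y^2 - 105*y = y*(y - 3)*(y + 5)*(y + 7)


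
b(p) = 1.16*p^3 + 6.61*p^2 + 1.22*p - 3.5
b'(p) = 3.48*p^2 + 13.22*p + 1.22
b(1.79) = 26.52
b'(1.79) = 36.03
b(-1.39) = 4.46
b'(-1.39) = -10.43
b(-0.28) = -3.35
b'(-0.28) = -2.21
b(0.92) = 4.12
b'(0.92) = 16.33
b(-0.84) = -0.55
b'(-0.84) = -7.43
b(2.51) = 59.55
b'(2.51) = 56.33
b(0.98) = 5.14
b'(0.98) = 17.52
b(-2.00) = 11.22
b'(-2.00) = -11.30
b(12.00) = 2967.46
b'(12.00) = 660.98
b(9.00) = 1388.53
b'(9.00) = 402.08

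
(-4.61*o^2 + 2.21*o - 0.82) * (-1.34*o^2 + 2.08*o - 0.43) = 6.1774*o^4 - 12.5502*o^3 + 7.6779*o^2 - 2.6559*o + 0.3526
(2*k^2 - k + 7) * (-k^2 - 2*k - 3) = -2*k^4 - 3*k^3 - 11*k^2 - 11*k - 21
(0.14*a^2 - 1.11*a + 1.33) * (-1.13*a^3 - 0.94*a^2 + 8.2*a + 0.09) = -0.1582*a^5 + 1.1227*a^4 + 0.6885*a^3 - 10.3396*a^2 + 10.8061*a + 0.1197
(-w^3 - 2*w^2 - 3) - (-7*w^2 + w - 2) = -w^3 + 5*w^2 - w - 1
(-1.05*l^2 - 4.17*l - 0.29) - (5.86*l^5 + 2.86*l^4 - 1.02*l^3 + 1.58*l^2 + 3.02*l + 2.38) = -5.86*l^5 - 2.86*l^4 + 1.02*l^3 - 2.63*l^2 - 7.19*l - 2.67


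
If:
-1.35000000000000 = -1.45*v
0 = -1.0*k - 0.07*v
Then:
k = -0.07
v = 0.93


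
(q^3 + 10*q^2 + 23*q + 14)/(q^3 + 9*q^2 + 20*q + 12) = (q + 7)/(q + 6)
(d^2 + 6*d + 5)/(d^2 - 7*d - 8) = (d + 5)/(d - 8)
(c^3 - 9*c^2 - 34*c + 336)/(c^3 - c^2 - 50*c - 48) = (c - 7)/(c + 1)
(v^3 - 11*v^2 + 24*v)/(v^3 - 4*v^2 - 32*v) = (v - 3)/(v + 4)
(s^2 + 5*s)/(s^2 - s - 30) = s/(s - 6)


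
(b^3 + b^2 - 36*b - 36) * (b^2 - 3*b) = b^5 - 2*b^4 - 39*b^3 + 72*b^2 + 108*b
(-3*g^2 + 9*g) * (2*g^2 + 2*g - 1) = -6*g^4 + 12*g^3 + 21*g^2 - 9*g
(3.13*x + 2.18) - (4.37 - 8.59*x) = 11.72*x - 2.19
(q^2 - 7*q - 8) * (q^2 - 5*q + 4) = q^4 - 12*q^3 + 31*q^2 + 12*q - 32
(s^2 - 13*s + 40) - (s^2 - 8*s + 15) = 25 - 5*s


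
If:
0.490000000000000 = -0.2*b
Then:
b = -2.45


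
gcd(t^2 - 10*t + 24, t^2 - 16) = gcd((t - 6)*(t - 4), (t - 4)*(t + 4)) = t - 4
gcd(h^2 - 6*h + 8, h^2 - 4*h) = h - 4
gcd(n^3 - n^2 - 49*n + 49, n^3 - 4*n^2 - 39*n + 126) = n - 7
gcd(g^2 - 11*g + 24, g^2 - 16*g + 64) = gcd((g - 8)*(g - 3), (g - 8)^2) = g - 8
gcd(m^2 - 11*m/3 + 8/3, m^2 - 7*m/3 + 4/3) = m - 1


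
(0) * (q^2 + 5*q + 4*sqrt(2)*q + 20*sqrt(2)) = 0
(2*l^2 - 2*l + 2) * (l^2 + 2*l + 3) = 2*l^4 + 2*l^3 + 4*l^2 - 2*l + 6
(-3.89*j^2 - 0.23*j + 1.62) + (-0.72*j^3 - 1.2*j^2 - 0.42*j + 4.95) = -0.72*j^3 - 5.09*j^2 - 0.65*j + 6.57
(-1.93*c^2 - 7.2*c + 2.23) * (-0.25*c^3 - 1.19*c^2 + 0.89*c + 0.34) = 0.4825*c^5 + 4.0967*c^4 + 6.2928*c^3 - 9.7179*c^2 - 0.4633*c + 0.7582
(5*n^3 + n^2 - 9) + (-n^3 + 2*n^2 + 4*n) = 4*n^3 + 3*n^2 + 4*n - 9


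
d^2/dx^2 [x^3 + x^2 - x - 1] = 6*x + 2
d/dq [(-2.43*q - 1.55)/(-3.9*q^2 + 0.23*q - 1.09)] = (-9.477*q^2 - 12.09*q + 3.0052)/(15.21*q^4 - 1.794*q^3 + 8.5549*q^2 - 0.5014*q + 1.1881)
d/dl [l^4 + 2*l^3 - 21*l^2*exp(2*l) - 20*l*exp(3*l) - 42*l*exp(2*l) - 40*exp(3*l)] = 4*l^3 - 42*l^2*exp(2*l) + 6*l^2 - 60*l*exp(3*l) - 126*l*exp(2*l) - 140*exp(3*l) - 42*exp(2*l)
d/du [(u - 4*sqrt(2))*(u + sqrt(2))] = 2*u - 3*sqrt(2)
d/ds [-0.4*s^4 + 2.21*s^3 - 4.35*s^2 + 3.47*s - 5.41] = -1.6*s^3 + 6.63*s^2 - 8.7*s + 3.47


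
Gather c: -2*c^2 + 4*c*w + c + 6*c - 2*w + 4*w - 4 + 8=-2*c^2 + c*(4*w + 7) + 2*w + 4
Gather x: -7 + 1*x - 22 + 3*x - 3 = 4*x - 32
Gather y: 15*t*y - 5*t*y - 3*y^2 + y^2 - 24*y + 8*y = -2*y^2 + y*(10*t - 16)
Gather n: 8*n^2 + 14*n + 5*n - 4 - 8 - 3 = 8*n^2 + 19*n - 15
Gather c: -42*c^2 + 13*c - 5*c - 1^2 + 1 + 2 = -42*c^2 + 8*c + 2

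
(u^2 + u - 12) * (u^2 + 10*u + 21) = u^4 + 11*u^3 + 19*u^2 - 99*u - 252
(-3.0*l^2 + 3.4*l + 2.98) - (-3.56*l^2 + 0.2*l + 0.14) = 0.56*l^2 + 3.2*l + 2.84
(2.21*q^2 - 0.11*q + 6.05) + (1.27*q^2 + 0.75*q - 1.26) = 3.48*q^2 + 0.64*q + 4.79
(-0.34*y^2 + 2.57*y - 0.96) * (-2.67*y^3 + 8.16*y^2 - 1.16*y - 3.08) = 0.9078*y^5 - 9.6363*y^4 + 23.9288*y^3 - 9.7676*y^2 - 6.802*y + 2.9568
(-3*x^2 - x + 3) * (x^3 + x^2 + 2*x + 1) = -3*x^5 - 4*x^4 - 4*x^3 - 2*x^2 + 5*x + 3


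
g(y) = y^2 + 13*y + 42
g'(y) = 2*y + 13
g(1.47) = 63.27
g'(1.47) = 15.94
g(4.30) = 116.39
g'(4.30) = 21.60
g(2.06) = 73.02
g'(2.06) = 17.12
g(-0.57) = 34.91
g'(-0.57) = 11.86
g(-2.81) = 13.37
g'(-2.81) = 7.38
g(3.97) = 109.37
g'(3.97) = 20.94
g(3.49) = 99.55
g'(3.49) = 19.98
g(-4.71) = 2.95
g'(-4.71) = 3.58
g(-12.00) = 30.00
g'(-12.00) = -11.00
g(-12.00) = 30.00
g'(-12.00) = -11.00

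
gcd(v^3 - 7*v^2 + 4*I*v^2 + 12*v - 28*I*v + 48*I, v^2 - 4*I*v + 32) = v + 4*I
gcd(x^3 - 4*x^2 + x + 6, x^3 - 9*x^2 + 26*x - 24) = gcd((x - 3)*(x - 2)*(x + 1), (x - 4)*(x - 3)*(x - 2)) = x^2 - 5*x + 6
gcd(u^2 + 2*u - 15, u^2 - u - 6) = u - 3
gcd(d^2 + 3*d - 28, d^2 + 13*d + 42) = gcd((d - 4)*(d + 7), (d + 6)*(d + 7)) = d + 7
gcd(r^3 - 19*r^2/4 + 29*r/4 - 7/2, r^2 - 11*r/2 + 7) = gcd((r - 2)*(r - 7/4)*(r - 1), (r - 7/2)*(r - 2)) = r - 2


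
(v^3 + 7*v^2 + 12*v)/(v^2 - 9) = v*(v + 4)/(v - 3)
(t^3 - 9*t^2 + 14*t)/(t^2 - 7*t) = t - 2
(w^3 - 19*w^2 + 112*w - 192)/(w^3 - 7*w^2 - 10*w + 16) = (w^2 - 11*w + 24)/(w^2 + w - 2)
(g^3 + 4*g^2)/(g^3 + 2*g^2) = (g + 4)/(g + 2)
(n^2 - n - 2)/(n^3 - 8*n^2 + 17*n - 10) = (n + 1)/(n^2 - 6*n + 5)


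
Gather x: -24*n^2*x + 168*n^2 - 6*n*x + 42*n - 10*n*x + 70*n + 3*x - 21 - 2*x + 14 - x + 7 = 168*n^2 + 112*n + x*(-24*n^2 - 16*n)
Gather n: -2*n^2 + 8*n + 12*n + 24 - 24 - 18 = -2*n^2 + 20*n - 18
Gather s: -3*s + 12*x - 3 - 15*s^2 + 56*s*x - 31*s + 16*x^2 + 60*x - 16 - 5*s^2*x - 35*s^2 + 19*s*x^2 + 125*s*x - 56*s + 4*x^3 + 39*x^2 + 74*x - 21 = s^2*(-5*x - 50) + s*(19*x^2 + 181*x - 90) + 4*x^3 + 55*x^2 + 146*x - 40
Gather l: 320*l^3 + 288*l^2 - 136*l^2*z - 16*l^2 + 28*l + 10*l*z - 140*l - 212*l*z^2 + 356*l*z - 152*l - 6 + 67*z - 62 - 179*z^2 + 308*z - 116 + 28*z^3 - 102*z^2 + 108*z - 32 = 320*l^3 + l^2*(272 - 136*z) + l*(-212*z^2 + 366*z - 264) + 28*z^3 - 281*z^2 + 483*z - 216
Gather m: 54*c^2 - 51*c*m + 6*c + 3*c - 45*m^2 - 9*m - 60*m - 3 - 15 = 54*c^2 + 9*c - 45*m^2 + m*(-51*c - 69) - 18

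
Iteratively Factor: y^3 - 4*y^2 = (y)*(y^2 - 4*y) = y*(y - 4)*(y)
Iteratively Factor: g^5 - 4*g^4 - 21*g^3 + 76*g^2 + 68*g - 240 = (g - 3)*(g^4 - g^3 - 24*g^2 + 4*g + 80) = (g - 3)*(g + 4)*(g^3 - 5*g^2 - 4*g + 20) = (g - 3)*(g - 2)*(g + 4)*(g^2 - 3*g - 10) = (g - 3)*(g - 2)*(g + 2)*(g + 4)*(g - 5)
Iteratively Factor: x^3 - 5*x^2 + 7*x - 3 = (x - 1)*(x^2 - 4*x + 3) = (x - 3)*(x - 1)*(x - 1)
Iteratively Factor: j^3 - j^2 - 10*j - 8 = (j + 2)*(j^2 - 3*j - 4) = (j + 1)*(j + 2)*(j - 4)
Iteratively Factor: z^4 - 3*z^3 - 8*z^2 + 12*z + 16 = (z + 1)*(z^3 - 4*z^2 - 4*z + 16) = (z + 1)*(z + 2)*(z^2 - 6*z + 8) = (z - 4)*(z + 1)*(z + 2)*(z - 2)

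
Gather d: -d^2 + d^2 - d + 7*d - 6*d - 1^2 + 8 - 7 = 0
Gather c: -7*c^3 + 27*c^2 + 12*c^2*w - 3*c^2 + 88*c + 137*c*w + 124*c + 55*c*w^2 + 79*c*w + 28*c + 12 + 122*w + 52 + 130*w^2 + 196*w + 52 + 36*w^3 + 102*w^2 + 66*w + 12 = -7*c^3 + c^2*(12*w + 24) + c*(55*w^2 + 216*w + 240) + 36*w^3 + 232*w^2 + 384*w + 128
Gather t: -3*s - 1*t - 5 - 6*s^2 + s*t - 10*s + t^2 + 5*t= -6*s^2 - 13*s + t^2 + t*(s + 4) - 5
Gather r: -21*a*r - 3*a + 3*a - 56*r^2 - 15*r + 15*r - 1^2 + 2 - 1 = -21*a*r - 56*r^2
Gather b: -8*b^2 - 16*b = -8*b^2 - 16*b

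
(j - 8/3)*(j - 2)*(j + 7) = j^3 + 7*j^2/3 - 82*j/3 + 112/3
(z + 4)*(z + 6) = z^2 + 10*z + 24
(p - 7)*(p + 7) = p^2 - 49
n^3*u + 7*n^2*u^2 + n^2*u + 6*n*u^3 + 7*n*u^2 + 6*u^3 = (n + u)*(n + 6*u)*(n*u + u)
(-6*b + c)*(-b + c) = 6*b^2 - 7*b*c + c^2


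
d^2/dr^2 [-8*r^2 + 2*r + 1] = -16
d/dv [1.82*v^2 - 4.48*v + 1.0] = 3.64*v - 4.48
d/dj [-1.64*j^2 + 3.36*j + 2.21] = 3.36 - 3.28*j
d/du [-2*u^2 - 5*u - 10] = -4*u - 5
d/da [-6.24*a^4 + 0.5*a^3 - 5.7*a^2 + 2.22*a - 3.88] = -24.96*a^3 + 1.5*a^2 - 11.4*a + 2.22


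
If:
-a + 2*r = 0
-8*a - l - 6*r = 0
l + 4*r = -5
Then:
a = 5/9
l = -55/9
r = 5/18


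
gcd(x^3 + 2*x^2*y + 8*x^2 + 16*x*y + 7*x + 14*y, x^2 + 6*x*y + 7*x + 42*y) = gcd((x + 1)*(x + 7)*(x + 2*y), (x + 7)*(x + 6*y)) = x + 7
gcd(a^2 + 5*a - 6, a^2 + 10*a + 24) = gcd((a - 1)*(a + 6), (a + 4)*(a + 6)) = a + 6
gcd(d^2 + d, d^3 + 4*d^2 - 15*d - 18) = d + 1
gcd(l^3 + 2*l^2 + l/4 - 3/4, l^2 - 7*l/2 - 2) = 1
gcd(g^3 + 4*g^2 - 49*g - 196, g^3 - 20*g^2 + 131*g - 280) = g - 7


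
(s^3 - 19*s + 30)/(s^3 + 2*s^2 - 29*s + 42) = (s + 5)/(s + 7)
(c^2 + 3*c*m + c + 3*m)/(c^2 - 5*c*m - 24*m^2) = (c + 1)/(c - 8*m)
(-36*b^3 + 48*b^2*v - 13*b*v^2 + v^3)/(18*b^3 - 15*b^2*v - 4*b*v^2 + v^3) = (-6*b + v)/(3*b + v)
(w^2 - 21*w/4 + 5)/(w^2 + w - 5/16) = 4*(4*w^2 - 21*w + 20)/(16*w^2 + 16*w - 5)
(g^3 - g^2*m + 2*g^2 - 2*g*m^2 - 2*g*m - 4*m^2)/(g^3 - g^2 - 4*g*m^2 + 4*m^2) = (g^2 + g*m + 2*g + 2*m)/(g^2 + 2*g*m - g - 2*m)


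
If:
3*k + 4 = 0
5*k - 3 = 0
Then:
No Solution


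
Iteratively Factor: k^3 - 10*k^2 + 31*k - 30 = (k - 3)*(k^2 - 7*k + 10) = (k - 3)*(k - 2)*(k - 5)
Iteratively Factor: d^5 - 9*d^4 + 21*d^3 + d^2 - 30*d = (d - 3)*(d^4 - 6*d^3 + 3*d^2 + 10*d) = (d - 3)*(d - 2)*(d^3 - 4*d^2 - 5*d) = d*(d - 3)*(d - 2)*(d^2 - 4*d - 5) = d*(d - 5)*(d - 3)*(d - 2)*(d + 1)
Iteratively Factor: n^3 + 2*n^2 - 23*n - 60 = (n + 3)*(n^2 - n - 20) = (n - 5)*(n + 3)*(n + 4)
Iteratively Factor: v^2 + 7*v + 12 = (v + 4)*(v + 3)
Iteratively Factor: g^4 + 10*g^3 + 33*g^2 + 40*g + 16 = (g + 1)*(g^3 + 9*g^2 + 24*g + 16) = (g + 1)*(g + 4)*(g^2 + 5*g + 4) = (g + 1)*(g + 4)^2*(g + 1)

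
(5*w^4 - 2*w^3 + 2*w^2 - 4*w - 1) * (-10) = -50*w^4 + 20*w^3 - 20*w^2 + 40*w + 10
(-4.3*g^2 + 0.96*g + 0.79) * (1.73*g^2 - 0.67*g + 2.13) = -7.439*g^4 + 4.5418*g^3 - 8.4355*g^2 + 1.5155*g + 1.6827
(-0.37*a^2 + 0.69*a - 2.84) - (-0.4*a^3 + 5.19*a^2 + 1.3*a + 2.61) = 0.4*a^3 - 5.56*a^2 - 0.61*a - 5.45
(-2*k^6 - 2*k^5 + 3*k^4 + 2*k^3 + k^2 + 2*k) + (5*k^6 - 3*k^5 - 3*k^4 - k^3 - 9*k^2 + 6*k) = 3*k^6 - 5*k^5 + k^3 - 8*k^2 + 8*k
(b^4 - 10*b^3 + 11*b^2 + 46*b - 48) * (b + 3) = b^5 - 7*b^4 - 19*b^3 + 79*b^2 + 90*b - 144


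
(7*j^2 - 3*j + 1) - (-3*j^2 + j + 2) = 10*j^2 - 4*j - 1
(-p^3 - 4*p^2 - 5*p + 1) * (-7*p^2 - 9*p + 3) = 7*p^5 + 37*p^4 + 68*p^3 + 26*p^2 - 24*p + 3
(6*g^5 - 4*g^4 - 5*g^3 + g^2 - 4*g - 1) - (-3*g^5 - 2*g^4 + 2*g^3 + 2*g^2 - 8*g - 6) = 9*g^5 - 2*g^4 - 7*g^3 - g^2 + 4*g + 5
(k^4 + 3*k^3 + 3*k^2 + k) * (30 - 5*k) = -5*k^5 + 15*k^4 + 75*k^3 + 85*k^2 + 30*k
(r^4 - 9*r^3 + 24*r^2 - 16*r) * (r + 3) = r^5 - 6*r^4 - 3*r^3 + 56*r^2 - 48*r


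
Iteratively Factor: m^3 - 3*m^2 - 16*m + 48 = (m + 4)*(m^2 - 7*m + 12) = (m - 3)*(m + 4)*(m - 4)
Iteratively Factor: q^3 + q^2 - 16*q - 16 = (q + 4)*(q^2 - 3*q - 4) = (q + 1)*(q + 4)*(q - 4)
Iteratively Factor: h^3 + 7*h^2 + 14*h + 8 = (h + 4)*(h^2 + 3*h + 2) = (h + 1)*(h + 4)*(h + 2)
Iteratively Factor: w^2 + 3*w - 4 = (w + 4)*(w - 1)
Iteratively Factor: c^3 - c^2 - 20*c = (c + 4)*(c^2 - 5*c) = (c - 5)*(c + 4)*(c)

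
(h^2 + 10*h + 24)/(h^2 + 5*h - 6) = (h + 4)/(h - 1)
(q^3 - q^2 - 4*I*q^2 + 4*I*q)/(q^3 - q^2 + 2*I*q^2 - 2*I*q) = (q - 4*I)/(q + 2*I)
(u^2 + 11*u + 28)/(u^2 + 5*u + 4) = (u + 7)/(u + 1)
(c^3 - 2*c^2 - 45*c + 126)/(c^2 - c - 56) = (c^2 - 9*c + 18)/(c - 8)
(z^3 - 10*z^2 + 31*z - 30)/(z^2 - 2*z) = z - 8 + 15/z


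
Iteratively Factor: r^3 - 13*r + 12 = (r - 1)*(r^2 + r - 12) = (r - 3)*(r - 1)*(r + 4)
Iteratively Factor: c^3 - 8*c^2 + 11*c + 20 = (c + 1)*(c^2 - 9*c + 20) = (c - 4)*(c + 1)*(c - 5)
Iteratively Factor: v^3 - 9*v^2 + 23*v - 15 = (v - 3)*(v^2 - 6*v + 5) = (v - 3)*(v - 1)*(v - 5)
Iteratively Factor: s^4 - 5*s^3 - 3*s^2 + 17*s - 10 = (s - 5)*(s^3 - 3*s + 2) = (s - 5)*(s - 1)*(s^2 + s - 2) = (s - 5)*(s - 1)^2*(s + 2)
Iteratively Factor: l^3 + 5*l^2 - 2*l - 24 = (l + 4)*(l^2 + l - 6) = (l - 2)*(l + 4)*(l + 3)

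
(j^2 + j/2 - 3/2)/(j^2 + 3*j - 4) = (j + 3/2)/(j + 4)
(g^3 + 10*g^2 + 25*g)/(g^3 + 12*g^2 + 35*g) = (g + 5)/(g + 7)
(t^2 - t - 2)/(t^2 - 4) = (t + 1)/(t + 2)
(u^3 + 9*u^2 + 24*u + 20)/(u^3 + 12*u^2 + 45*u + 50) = (u + 2)/(u + 5)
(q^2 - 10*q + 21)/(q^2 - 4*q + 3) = (q - 7)/(q - 1)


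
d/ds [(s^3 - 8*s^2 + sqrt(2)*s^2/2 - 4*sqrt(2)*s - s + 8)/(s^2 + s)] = (s^4 + 2*s^3 - 7*s^2 + 9*sqrt(2)*s^2/2 - 16*s - 8)/(s^2*(s^2 + 2*s + 1))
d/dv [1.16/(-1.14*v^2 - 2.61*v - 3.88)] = (2.6448*v + 3.0276)/(1.14*v^2 + 2.61*v + 3.88)^2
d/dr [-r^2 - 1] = -2*r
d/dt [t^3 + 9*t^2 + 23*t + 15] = 3*t^2 + 18*t + 23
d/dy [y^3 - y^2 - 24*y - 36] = 3*y^2 - 2*y - 24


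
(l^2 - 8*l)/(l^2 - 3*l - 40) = l/(l + 5)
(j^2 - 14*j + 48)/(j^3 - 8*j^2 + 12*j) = (j - 8)/(j*(j - 2))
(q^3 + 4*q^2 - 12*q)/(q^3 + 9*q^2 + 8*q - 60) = q/(q + 5)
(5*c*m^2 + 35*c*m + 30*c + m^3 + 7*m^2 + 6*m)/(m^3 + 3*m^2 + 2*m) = (5*c*m + 30*c + m^2 + 6*m)/(m*(m + 2))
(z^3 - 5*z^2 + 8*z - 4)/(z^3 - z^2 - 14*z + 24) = (z^2 - 3*z + 2)/(z^2 + z - 12)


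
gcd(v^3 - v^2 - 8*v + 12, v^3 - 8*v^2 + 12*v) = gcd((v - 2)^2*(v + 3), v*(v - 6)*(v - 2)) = v - 2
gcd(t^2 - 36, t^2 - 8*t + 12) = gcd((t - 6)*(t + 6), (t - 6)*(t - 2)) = t - 6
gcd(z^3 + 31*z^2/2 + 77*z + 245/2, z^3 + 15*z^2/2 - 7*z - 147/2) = z^2 + 21*z/2 + 49/2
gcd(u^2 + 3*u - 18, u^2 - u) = 1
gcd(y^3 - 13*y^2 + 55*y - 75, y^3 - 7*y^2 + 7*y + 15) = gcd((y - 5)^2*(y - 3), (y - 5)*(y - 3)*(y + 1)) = y^2 - 8*y + 15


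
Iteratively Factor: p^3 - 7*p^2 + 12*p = (p - 3)*(p^2 - 4*p) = p*(p - 3)*(p - 4)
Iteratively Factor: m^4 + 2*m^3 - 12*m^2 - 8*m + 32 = (m + 4)*(m^3 - 2*m^2 - 4*m + 8) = (m - 2)*(m + 4)*(m^2 - 4) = (m - 2)*(m + 2)*(m + 4)*(m - 2)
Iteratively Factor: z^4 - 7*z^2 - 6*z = (z + 1)*(z^3 - z^2 - 6*z) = (z - 3)*(z + 1)*(z^2 + 2*z) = (z - 3)*(z + 1)*(z + 2)*(z)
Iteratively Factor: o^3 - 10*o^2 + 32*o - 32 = (o - 2)*(o^2 - 8*o + 16) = (o - 4)*(o - 2)*(o - 4)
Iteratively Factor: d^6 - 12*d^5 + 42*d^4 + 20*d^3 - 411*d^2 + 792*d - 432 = (d - 3)*(d^5 - 9*d^4 + 15*d^3 + 65*d^2 - 216*d + 144) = (d - 3)*(d - 1)*(d^4 - 8*d^3 + 7*d^2 + 72*d - 144) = (d - 3)*(d - 1)*(d + 3)*(d^3 - 11*d^2 + 40*d - 48) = (d - 4)*(d - 3)*(d - 1)*(d + 3)*(d^2 - 7*d + 12) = (d - 4)*(d - 3)^2*(d - 1)*(d + 3)*(d - 4)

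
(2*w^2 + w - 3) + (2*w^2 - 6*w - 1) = 4*w^2 - 5*w - 4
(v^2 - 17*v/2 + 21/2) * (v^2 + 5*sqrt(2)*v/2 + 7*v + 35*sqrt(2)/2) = v^4 - 3*v^3/2 + 5*sqrt(2)*v^3/2 - 49*v^2 - 15*sqrt(2)*v^2/4 - 245*sqrt(2)*v/2 + 147*v/2 + 735*sqrt(2)/4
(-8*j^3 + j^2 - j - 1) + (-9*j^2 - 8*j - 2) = -8*j^3 - 8*j^2 - 9*j - 3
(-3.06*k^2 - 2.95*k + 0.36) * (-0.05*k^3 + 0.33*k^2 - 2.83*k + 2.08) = 0.153*k^5 - 0.8623*k^4 + 7.6683*k^3 + 2.1025*k^2 - 7.1548*k + 0.7488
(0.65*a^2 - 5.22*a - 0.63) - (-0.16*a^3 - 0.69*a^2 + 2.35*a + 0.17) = 0.16*a^3 + 1.34*a^2 - 7.57*a - 0.8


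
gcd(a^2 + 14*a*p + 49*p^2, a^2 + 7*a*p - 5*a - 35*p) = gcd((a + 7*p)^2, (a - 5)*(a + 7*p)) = a + 7*p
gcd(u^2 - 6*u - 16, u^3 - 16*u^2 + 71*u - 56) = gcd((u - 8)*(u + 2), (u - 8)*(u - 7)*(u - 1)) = u - 8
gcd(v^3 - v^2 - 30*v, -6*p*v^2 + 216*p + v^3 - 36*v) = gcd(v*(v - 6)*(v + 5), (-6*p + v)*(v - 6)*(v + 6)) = v - 6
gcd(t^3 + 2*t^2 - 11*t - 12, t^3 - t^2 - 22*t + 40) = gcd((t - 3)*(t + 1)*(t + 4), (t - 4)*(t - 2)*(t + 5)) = 1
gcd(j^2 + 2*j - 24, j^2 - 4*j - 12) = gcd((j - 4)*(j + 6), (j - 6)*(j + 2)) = 1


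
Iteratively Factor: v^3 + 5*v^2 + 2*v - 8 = (v + 2)*(v^2 + 3*v - 4) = (v + 2)*(v + 4)*(v - 1)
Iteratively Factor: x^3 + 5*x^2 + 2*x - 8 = (x + 2)*(x^2 + 3*x - 4) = (x - 1)*(x + 2)*(x + 4)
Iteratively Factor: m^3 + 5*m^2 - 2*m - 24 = (m - 2)*(m^2 + 7*m + 12) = (m - 2)*(m + 3)*(m + 4)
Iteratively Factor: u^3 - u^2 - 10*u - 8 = (u + 1)*(u^2 - 2*u - 8) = (u + 1)*(u + 2)*(u - 4)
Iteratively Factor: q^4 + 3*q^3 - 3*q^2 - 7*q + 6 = (q + 3)*(q^3 - 3*q + 2) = (q + 2)*(q + 3)*(q^2 - 2*q + 1) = (q - 1)*(q + 2)*(q + 3)*(q - 1)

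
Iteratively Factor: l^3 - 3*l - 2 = (l - 2)*(l^2 + 2*l + 1) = (l - 2)*(l + 1)*(l + 1)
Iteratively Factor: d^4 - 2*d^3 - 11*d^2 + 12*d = (d)*(d^3 - 2*d^2 - 11*d + 12) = d*(d - 4)*(d^2 + 2*d - 3) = d*(d - 4)*(d + 3)*(d - 1)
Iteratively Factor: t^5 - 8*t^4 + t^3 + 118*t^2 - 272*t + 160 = (t - 2)*(t^4 - 6*t^3 - 11*t^2 + 96*t - 80) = (t - 5)*(t - 2)*(t^3 - t^2 - 16*t + 16) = (t - 5)*(t - 4)*(t - 2)*(t^2 + 3*t - 4) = (t - 5)*(t - 4)*(t - 2)*(t - 1)*(t + 4)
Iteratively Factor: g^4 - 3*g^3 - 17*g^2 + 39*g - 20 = (g - 1)*(g^3 - 2*g^2 - 19*g + 20) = (g - 1)*(g + 4)*(g^2 - 6*g + 5) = (g - 5)*(g - 1)*(g + 4)*(g - 1)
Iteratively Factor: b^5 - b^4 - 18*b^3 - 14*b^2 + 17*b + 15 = (b + 3)*(b^4 - 4*b^3 - 6*b^2 + 4*b + 5) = (b - 5)*(b + 3)*(b^3 + b^2 - b - 1) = (b - 5)*(b + 1)*(b + 3)*(b^2 - 1) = (b - 5)*(b + 1)^2*(b + 3)*(b - 1)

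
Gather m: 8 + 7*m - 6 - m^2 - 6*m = -m^2 + m + 2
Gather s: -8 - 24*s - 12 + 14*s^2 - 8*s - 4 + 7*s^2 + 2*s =21*s^2 - 30*s - 24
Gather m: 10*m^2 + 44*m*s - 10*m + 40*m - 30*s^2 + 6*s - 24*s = 10*m^2 + m*(44*s + 30) - 30*s^2 - 18*s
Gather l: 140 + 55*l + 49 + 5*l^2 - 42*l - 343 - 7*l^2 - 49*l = -2*l^2 - 36*l - 154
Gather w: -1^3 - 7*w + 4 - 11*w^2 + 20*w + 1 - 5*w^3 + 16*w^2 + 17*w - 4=-5*w^3 + 5*w^2 + 30*w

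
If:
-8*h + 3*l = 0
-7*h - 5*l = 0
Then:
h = 0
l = 0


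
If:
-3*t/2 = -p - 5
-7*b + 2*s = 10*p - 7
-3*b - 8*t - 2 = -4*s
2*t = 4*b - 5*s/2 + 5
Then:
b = 2918/495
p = -499/330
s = 4738/495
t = 1151/495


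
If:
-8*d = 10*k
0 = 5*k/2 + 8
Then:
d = 4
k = -16/5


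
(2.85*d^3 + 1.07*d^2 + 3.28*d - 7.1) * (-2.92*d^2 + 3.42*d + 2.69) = -8.322*d^5 + 6.6226*d^4 + 1.7483*d^3 + 34.8279*d^2 - 15.4588*d - 19.099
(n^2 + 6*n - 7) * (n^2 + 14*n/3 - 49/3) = n^4 + 32*n^3/3 + 14*n^2/3 - 392*n/3 + 343/3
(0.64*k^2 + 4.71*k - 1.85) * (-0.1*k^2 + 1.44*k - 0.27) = -0.064*k^4 + 0.4506*k^3 + 6.7946*k^2 - 3.9357*k + 0.4995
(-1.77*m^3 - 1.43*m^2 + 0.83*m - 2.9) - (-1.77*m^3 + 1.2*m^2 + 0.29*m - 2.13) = -2.63*m^2 + 0.54*m - 0.77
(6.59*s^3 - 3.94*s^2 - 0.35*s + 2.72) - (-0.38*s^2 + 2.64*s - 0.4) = 6.59*s^3 - 3.56*s^2 - 2.99*s + 3.12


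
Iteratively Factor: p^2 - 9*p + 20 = (p - 4)*(p - 5)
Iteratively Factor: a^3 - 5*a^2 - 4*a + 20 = (a - 5)*(a^2 - 4) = (a - 5)*(a + 2)*(a - 2)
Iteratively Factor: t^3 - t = (t + 1)*(t^2 - t) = (t - 1)*(t + 1)*(t)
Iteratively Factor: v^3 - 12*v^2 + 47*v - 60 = (v - 3)*(v^2 - 9*v + 20) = (v - 5)*(v - 3)*(v - 4)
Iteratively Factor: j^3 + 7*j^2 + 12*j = (j + 3)*(j^2 + 4*j) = j*(j + 3)*(j + 4)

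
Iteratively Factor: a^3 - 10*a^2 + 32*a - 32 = (a - 4)*(a^2 - 6*a + 8) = (a - 4)^2*(a - 2)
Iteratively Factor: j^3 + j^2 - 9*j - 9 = (j + 1)*(j^2 - 9) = (j - 3)*(j + 1)*(j + 3)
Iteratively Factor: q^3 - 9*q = (q)*(q^2 - 9) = q*(q - 3)*(q + 3)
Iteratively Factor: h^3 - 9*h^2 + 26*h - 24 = (h - 3)*(h^2 - 6*h + 8) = (h - 4)*(h - 3)*(h - 2)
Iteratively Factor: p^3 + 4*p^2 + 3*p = (p + 3)*(p^2 + p) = p*(p + 3)*(p + 1)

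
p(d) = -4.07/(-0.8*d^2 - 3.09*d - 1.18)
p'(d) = -4.07*(1.6*d + 3.09)/(-0.8*d^2 - 3.09*d - 1.18)^2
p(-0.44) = -164.64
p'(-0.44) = -15891.61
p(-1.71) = -2.31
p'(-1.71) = -0.46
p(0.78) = 1.00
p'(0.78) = -1.06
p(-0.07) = 4.21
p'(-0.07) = -12.95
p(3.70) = 0.17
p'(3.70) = -0.07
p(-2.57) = -2.75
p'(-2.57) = 1.91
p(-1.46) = -2.50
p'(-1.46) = -1.16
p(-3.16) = -6.83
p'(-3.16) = 22.53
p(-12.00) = 0.05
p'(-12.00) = 0.01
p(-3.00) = -4.57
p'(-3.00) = 8.79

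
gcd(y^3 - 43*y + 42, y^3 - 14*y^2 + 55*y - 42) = y^2 - 7*y + 6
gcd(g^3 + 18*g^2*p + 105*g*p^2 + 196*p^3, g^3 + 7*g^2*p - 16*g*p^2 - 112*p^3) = g^2 + 11*g*p + 28*p^2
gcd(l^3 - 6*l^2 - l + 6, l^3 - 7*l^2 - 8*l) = l + 1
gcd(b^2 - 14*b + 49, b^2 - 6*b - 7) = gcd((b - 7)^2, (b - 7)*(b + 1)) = b - 7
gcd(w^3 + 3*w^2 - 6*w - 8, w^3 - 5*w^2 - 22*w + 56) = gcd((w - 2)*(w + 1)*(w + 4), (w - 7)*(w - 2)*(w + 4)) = w^2 + 2*w - 8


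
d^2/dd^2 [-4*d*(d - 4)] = -8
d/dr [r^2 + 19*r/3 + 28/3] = 2*r + 19/3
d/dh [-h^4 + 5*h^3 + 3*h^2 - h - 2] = -4*h^3 + 15*h^2 + 6*h - 1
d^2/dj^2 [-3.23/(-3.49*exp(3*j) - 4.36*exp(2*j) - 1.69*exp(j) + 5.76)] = (3.23*(10.47*exp(2*j) + 8.72*exp(j) + 1.69)*(20.94*exp(2*j) + 17.44*exp(j) + 3.38)*exp(j) - (101.4543*exp(2*j) + 56.3312*exp(j) + 5.4587)*(3.49*exp(3*j) + 4.36*exp(2*j) + 1.69*exp(j) - 5.76))*exp(j)/(3.49*exp(3*j) + 4.36*exp(2*j) + 1.69*exp(j) - 5.76)^3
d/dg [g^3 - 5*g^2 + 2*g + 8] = 3*g^2 - 10*g + 2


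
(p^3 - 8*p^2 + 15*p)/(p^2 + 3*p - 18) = p*(p - 5)/(p + 6)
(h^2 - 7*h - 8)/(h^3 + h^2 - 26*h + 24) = (h^2 - 7*h - 8)/(h^3 + h^2 - 26*h + 24)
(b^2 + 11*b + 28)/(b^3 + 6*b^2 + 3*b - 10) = (b^2 + 11*b + 28)/(b^3 + 6*b^2 + 3*b - 10)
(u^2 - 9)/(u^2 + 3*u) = (u - 3)/u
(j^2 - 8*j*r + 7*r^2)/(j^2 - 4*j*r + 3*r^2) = (-j + 7*r)/(-j + 3*r)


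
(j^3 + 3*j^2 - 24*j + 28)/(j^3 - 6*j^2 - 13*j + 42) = (j^2 + 5*j - 14)/(j^2 - 4*j - 21)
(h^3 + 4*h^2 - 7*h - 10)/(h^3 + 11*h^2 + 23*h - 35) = (h^2 - h - 2)/(h^2 + 6*h - 7)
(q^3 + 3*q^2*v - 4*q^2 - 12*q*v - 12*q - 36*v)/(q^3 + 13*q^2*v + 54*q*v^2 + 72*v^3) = (q^2 - 4*q - 12)/(q^2 + 10*q*v + 24*v^2)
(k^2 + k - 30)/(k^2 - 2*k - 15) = (k + 6)/(k + 3)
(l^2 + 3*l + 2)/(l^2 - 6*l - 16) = (l + 1)/(l - 8)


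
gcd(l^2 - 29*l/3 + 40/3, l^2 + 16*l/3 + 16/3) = 1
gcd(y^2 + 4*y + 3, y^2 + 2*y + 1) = y + 1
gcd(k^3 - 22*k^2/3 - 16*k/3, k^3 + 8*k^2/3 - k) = k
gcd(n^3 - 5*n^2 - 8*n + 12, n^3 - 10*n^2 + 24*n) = n - 6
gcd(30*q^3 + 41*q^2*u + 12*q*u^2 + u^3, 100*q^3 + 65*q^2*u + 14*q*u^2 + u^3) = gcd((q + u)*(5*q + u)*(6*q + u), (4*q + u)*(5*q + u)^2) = 5*q + u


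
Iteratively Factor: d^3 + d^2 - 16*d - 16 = (d + 1)*(d^2 - 16) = (d - 4)*(d + 1)*(d + 4)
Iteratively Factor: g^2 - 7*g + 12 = (g - 3)*(g - 4)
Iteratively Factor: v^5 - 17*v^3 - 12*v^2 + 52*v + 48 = (v + 3)*(v^4 - 3*v^3 - 8*v^2 + 12*v + 16) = (v - 4)*(v + 3)*(v^3 + v^2 - 4*v - 4) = (v - 4)*(v - 2)*(v + 3)*(v^2 + 3*v + 2) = (v - 4)*(v - 2)*(v + 2)*(v + 3)*(v + 1)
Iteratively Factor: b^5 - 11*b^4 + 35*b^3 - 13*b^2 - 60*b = (b)*(b^4 - 11*b^3 + 35*b^2 - 13*b - 60) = b*(b - 4)*(b^3 - 7*b^2 + 7*b + 15) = b*(b - 5)*(b - 4)*(b^2 - 2*b - 3) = b*(b - 5)*(b - 4)*(b - 3)*(b + 1)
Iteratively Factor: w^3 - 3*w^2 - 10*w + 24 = (w - 2)*(w^2 - w - 12) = (w - 2)*(w + 3)*(w - 4)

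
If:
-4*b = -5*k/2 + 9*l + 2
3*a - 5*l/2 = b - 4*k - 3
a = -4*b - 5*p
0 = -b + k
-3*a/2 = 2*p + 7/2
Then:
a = -6353/3081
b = 2372/3081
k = 2372/3081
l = -360/1027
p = -209/1027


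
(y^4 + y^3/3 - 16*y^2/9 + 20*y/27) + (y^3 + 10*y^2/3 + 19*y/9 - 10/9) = y^4 + 4*y^3/3 + 14*y^2/9 + 77*y/27 - 10/9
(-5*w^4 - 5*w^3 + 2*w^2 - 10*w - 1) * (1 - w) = 5*w^5 - 7*w^3 + 12*w^2 - 9*w - 1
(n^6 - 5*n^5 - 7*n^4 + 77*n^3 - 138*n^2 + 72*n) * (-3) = -3*n^6 + 15*n^5 + 21*n^4 - 231*n^3 + 414*n^2 - 216*n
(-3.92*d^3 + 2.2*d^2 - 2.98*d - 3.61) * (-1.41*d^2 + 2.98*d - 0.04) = 5.5272*d^5 - 14.7836*d^4 + 10.9146*d^3 - 3.8783*d^2 - 10.6386*d + 0.1444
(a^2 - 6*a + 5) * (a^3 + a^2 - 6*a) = a^5 - 5*a^4 - 7*a^3 + 41*a^2 - 30*a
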